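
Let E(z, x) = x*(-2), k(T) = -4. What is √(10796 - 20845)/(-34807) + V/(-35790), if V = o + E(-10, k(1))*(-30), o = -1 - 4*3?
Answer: 253/35790 - I*√10049/34807 ≈ 0.007069 - 0.00288*I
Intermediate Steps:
o = -13 (o = -1 - 12 = -13)
E(z, x) = -2*x
V = -253 (V = -13 - 2*(-4)*(-30) = -13 + 8*(-30) = -13 - 240 = -253)
√(10796 - 20845)/(-34807) + V/(-35790) = √(10796 - 20845)/(-34807) - 253/(-35790) = √(-10049)*(-1/34807) - 253*(-1/35790) = (I*√10049)*(-1/34807) + 253/35790 = -I*√10049/34807 + 253/35790 = 253/35790 - I*√10049/34807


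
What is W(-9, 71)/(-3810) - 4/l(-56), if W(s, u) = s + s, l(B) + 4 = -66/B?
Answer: 71357/50165 ≈ 1.4224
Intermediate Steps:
l(B) = -4 - 66/B
W(s, u) = 2*s
W(-9, 71)/(-3810) - 4/l(-56) = (2*(-9))/(-3810) - 4/(-4 - 66/(-56)) = -18*(-1/3810) - 4/(-4 - 66*(-1/56)) = 3/635 - 4/(-4 + 33/28) = 3/635 - 4/(-79/28) = 3/635 - 4*(-28/79) = 3/635 + 112/79 = 71357/50165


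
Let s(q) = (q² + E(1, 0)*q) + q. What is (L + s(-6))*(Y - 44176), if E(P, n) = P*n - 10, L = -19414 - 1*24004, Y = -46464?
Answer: 3927249920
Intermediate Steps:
L = -43418 (L = -19414 - 24004 = -43418)
E(P, n) = -10 + P*n
s(q) = q² - 9*q (s(q) = (q² + (-10 + 1*0)*q) + q = (q² + (-10 + 0)*q) + q = (q² - 10*q) + q = q² - 9*q)
(L + s(-6))*(Y - 44176) = (-43418 - 6*(-9 - 6))*(-46464 - 44176) = (-43418 - 6*(-15))*(-90640) = (-43418 + 90)*(-90640) = -43328*(-90640) = 3927249920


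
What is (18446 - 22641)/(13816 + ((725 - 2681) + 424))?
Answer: -4195/12284 ≈ -0.34150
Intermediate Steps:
(18446 - 22641)/(13816 + ((725 - 2681) + 424)) = -4195/(13816 + (-1956 + 424)) = -4195/(13816 - 1532) = -4195/12284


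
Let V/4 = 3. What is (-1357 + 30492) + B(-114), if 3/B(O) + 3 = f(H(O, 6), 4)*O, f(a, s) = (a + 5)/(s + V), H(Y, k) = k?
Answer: 6322287/217 ≈ 29135.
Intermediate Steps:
V = 12 (V = 4*3 = 12)
f(a, s) = (5 + a)/(12 + s) (f(a, s) = (a + 5)/(s + 12) = (5 + a)/(12 + s))
B(O) = 3/(-3 + 11*O/16) (B(O) = 3/(-3 + ((5 + 6)/(12 + 4))*O) = 3/(-3 + (11/16)*O) = 3/(-3 + ((1/16)*11)*O) = 3/(-3 + 11*O/16))
(-1357 + 30492) + B(-114) = (-1357 + 30492) + 48/(-48 + 11*(-114)) = 29135 + 48/(-48 - 1254) = 29135 + 48/(-1302) = 29135 + 48*(-1/1302) = 29135 - 8/217 = 6322287/217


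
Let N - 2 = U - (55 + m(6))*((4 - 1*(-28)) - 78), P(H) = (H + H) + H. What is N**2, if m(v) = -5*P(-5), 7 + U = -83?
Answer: 34715664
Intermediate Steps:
U = -90 (U = -7 - 83 = -90)
P(H) = 3*H (P(H) = 2*H + H = 3*H)
m(v) = 75 (m(v) = -15*(-5) = -5*(-15) = 75)
N = 5892 (N = 2 + (-90 - (55 + 75)*((4 - 1*(-28)) - 78)) = 2 + (-90 - 130*((4 + 28) - 78)) = 2 + (-90 - 130*(32 - 78)) = 2 + (-90 - 130*(-46)) = 2 + (-90 - 1*(-5980)) = 2 + (-90 + 5980) = 2 + 5890 = 5892)
N**2 = 5892**2 = 34715664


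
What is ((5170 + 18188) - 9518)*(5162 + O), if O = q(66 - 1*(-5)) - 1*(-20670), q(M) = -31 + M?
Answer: 358068480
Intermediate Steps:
O = 20710 (O = (-31 + (66 - 1*(-5))) - 1*(-20670) = (-31 + (66 + 5)) + 20670 = (-31 + 71) + 20670 = 40 + 20670 = 20710)
((5170 + 18188) - 9518)*(5162 + O) = ((5170 + 18188) - 9518)*(5162 + 20710) = (23358 - 9518)*25872 = 13840*25872 = 358068480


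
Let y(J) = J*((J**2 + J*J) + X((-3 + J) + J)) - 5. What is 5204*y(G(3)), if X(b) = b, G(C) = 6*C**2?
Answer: 1668365972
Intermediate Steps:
y(J) = -5 + J*(-3 + 2*J + 2*J**2) (y(J) = J*((J**2 + J*J) + ((-3 + J) + J)) - 5 = J*((J**2 + J**2) + (-3 + 2*J)) - 5 = J*(2*J**2 + (-3 + 2*J)) - 5 = J*(-3 + 2*J + 2*J**2) - 5 = -5 + J*(-3 + 2*J + 2*J**2))
5204*y(G(3)) = 5204*(-5 + 2*(6*3**2)**3 + (6*3**2)*(-3 + 2*(6*3**2))) = 5204*(-5 + 2*(6*9)**3 + (6*9)*(-3 + 2*(6*9))) = 5204*(-5 + 2*54**3 + 54*(-3 + 2*54)) = 5204*(-5 + 2*157464 + 54*(-3 + 108)) = 5204*(-5 + 314928 + 54*105) = 5204*(-5 + 314928 + 5670) = 5204*320593 = 1668365972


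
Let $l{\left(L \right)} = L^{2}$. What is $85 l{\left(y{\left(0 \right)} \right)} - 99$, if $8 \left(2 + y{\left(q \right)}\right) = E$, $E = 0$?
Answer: $241$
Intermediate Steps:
$y{\left(q \right)} = -2$ ($y{\left(q \right)} = -2 + \frac{1}{8} \cdot 0 = -2 + 0 = -2$)
$85 l{\left(y{\left(0 \right)} \right)} - 99 = 85 \left(-2\right)^{2} - 99 = 85 \cdot 4 - 99 = 340 - 99 = 241$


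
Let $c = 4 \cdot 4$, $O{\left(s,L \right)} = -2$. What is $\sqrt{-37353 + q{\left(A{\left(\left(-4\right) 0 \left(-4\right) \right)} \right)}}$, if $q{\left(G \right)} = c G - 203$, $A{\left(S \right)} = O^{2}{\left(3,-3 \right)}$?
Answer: $2 i \sqrt{9373} \approx 193.63 i$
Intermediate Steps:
$c = 16$
$A{\left(S \right)} = 4$ ($A{\left(S \right)} = \left(-2\right)^{2} = 4$)
$q{\left(G \right)} = -203 + 16 G$ ($q{\left(G \right)} = 16 G - 203 = -203 + 16 G$)
$\sqrt{-37353 + q{\left(A{\left(\left(-4\right) 0 \left(-4\right) \right)} \right)}} = \sqrt{-37353 + \left(-203 + 16 \cdot 4\right)} = \sqrt{-37353 + \left(-203 + 64\right)} = \sqrt{-37353 - 139} = \sqrt{-37492} = 2 i \sqrt{9373}$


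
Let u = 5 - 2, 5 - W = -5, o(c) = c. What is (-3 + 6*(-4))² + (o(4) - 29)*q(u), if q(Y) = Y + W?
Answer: 404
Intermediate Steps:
W = 10 (W = 5 - 1*(-5) = 5 + 5 = 10)
u = 3
q(Y) = 10 + Y (q(Y) = Y + 10 = 10 + Y)
(-3 + 6*(-4))² + (o(4) - 29)*q(u) = (-3 + 6*(-4))² + (4 - 29)*(10 + 3) = (-3 - 24)² - 25*13 = (-27)² - 325 = 729 - 325 = 404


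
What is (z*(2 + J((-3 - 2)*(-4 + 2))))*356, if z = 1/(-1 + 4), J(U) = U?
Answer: 1424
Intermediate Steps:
z = 1/3 ≈ 0.33333
(z*(2 + J((-3 - 2)*(-4 + 2))))*356 = ((2 + (-3 - 2)*(-4 + 2))/3)*356 = ((2 - 5*(-2))/3)*356 = ((2 + 10)/3)*356 = ((1/3)*12)*356 = 4*356 = 1424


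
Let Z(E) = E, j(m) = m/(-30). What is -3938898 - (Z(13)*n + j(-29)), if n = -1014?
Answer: -117771509/30 ≈ -3.9257e+6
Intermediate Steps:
j(m) = -m/30 (j(m) = m*(-1/30) = -m/30)
-3938898 - (Z(13)*n + j(-29)) = -3938898 - (13*(-1014) - 1/30*(-29)) = -3938898 - (-13182 + 29/30) = -3938898 - 1*(-395431/30) = -3938898 + 395431/30 = -117771509/30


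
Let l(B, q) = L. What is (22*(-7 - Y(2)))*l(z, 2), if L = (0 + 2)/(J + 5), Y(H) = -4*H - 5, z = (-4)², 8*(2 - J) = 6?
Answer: 1056/25 ≈ 42.240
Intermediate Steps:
J = 5/4 (J = 2 - ⅛*6 = 2 - ¾ = 5/4 ≈ 1.2500)
z = 16
Y(H) = -5 - 4*H
L = 8/25 (L = (0 + 2)/(5/4 + 5) = 2/(25/4) = 2*(4/25) = 8/25 ≈ 0.32000)
l(B, q) = 8/25
(22*(-7 - Y(2)))*l(z, 2) = (22*(-7 - (-5 - 4*2)))*(8/25) = (22*(-7 - (-5 - 8)))*(8/25) = (22*(-7 - 1*(-13)))*(8/25) = (22*(-7 + 13))*(8/25) = (22*6)*(8/25) = 132*(8/25) = 1056/25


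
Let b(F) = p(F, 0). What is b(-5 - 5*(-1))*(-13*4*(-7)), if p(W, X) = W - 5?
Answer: -1820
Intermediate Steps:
p(W, X) = -5 + W
b(F) = -5 + F
b(-5 - 5*(-1))*(-13*4*(-7)) = (-5 + (-5 - 5*(-1)))*(-13*4*(-7)) = (-5 + (-5 + 5))*(-52*(-7)) = (-5 + 0)*364 = -5*364 = -1820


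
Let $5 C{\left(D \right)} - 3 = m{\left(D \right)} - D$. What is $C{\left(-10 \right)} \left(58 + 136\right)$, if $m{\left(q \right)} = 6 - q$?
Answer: $\frac{5626}{5} \approx 1125.2$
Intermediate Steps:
$C{\left(D \right)} = \frac{9}{5} - \frac{2 D}{5}$ ($C{\left(D \right)} = \frac{3}{5} + \frac{\left(6 - D\right) - D}{5} = \frac{3}{5} + \frac{6 - 2 D}{5} = \frac{3}{5} - \left(- \frac{6}{5} + \frac{2 D}{5}\right) = \frac{9}{5} - \frac{2 D}{5}$)
$C{\left(-10 \right)} \left(58 + 136\right) = \left(\frac{9}{5} - -4\right) \left(58 + 136\right) = \left(\frac{9}{5} + 4\right) 194 = \frac{29}{5} \cdot 194 = \frac{5626}{5}$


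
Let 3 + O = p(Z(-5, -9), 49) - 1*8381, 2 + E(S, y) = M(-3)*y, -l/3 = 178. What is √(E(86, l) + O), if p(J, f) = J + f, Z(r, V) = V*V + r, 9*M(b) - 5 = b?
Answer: I*√75417/3 ≈ 91.541*I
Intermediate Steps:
l = -534 (l = -3*178 = -534)
M(b) = 5/9 + b/9
Z(r, V) = r + V² (Z(r, V) = V² + r = r + V²)
E(S, y) = -2 + 2*y/9 (E(S, y) = -2 + (5/9 + (⅑)*(-3))*y = -2 + (5/9 - ⅓)*y = -2 + 2*y/9)
O = -8259 (O = -3 + (((-5 + (-9)²) + 49) - 1*8381) = -3 + (((-5 + 81) + 49) - 8381) = -3 + ((76 + 49) - 8381) = -3 + (125 - 8381) = -3 - 8256 = -8259)
√(E(86, l) + O) = √((-2 + (2/9)*(-534)) - 8259) = √((-2 - 356/3) - 8259) = √(-362/3 - 8259) = √(-25139/3) = I*√75417/3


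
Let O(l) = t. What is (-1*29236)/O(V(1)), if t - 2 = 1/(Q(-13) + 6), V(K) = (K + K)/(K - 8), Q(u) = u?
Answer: -204652/13 ≈ -15742.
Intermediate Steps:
V(K) = 2*K/(-8 + K) (V(K) = (2*K)/(-8 + K) = 2*K/(-8 + K))
t = 13/7 (t = 2 + 1/(-13 + 6) = 2 + 1/(-7) = 2 - ⅐ = 13/7 ≈ 1.8571)
O(l) = 13/7
(-1*29236)/O(V(1)) = (-1*29236)/(13/7) = -29236*7/13 = -204652/13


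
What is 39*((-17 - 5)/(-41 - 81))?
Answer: 429/61 ≈ 7.0328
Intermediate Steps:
39*((-17 - 5)/(-41 - 81)) = 39*(-22/(-122)) = 39*(-22*(-1/122)) = 39*(11/61) = 429/61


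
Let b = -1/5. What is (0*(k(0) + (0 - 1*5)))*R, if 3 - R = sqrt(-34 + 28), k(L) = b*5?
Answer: 0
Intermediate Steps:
b = -1/5 (b = -1*1/5 = -1/5 ≈ -0.20000)
k(L) = -1 (k(L) = -1/5*5 = -1)
R = 3 - I*sqrt(6) (R = 3 - sqrt(-34 + 28) = 3 - sqrt(-6) = 3 - I*sqrt(6) ≈ 3.0 - 2.4495*I)
(0*(k(0) + (0 - 1*5)))*R = (0*(-1 + (0 - 1*5)))*(3 - I*sqrt(6)) = (0*(-1 + (0 - 5)))*(3 - I*sqrt(6)) = (0*(-1 - 5))*(3 - I*sqrt(6)) = (0*(-6))*(3 - I*sqrt(6)) = 0*(3 - I*sqrt(6)) = 0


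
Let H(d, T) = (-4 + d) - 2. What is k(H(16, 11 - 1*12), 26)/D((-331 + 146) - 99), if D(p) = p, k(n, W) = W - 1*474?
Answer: 112/71 ≈ 1.5775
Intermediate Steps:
H(d, T) = -6 + d
k(n, W) = -474 + W (k(n, W) = W - 474 = -474 + W)
k(H(16, 11 - 1*12), 26)/D((-331 + 146) - 99) = (-474 + 26)/((-331 + 146) - 99) = -448/(-185 - 99) = -448/(-284) = -448*(-1/284) = 112/71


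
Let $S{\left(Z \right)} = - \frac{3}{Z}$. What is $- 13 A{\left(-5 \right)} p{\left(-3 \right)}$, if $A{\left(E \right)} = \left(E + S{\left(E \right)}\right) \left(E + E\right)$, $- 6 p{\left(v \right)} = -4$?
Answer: $- \frac{1144}{3} \approx -381.33$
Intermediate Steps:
$p{\left(v \right)} = \frac{2}{3}$ ($p{\left(v \right)} = \left(- \frac{1}{6}\right) \left(-4\right) = \frac{2}{3}$)
$A{\left(E \right)} = 2 E \left(E - \frac{3}{E}\right)$ ($A{\left(E \right)} = \left(E - \frac{3}{E}\right) \left(E + E\right) = \left(E - \frac{3}{E}\right) 2 E = 2 E \left(E - \frac{3}{E}\right)$)
$- 13 A{\left(-5 \right)} p{\left(-3 \right)} = - 13 \left(-6 + 2 \left(-5\right)^{2}\right) \frac{2}{3} = - 13 \left(-6 + 2 \cdot 25\right) \frac{2}{3} = - 13 \left(-6 + 50\right) \frac{2}{3} = \left(-13\right) 44 \cdot \frac{2}{3} = \left(-572\right) \frac{2}{3} = - \frac{1144}{3}$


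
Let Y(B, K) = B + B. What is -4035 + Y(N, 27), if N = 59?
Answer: -3917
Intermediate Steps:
Y(B, K) = 2*B
-4035 + Y(N, 27) = -4035 + 2*59 = -4035 + 118 = -3917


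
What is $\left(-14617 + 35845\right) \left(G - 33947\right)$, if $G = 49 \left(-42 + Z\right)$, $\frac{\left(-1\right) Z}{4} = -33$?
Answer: $-627011436$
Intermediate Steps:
$Z = 132$ ($Z = \left(-4\right) \left(-33\right) = 132$)
$G = 4410$ ($G = 49 \left(-42 + 132\right) = 49 \cdot 90 = 4410$)
$\left(-14617 + 35845\right) \left(G - 33947\right) = \left(-14617 + 35845\right) \left(4410 - 33947\right) = 21228 \left(-29537\right) = -627011436$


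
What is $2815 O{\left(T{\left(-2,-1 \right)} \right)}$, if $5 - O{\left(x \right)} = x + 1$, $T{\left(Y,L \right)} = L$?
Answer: $14075$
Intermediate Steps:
$O{\left(x \right)} = 4 - x$ ($O{\left(x \right)} = 5 - \left(x + 1\right) = 5 - \left(1 + x\right) = 4 - x$)
$2815 O{\left(T{\left(-2,-1 \right)} \right)} = 2815 \left(4 - -1\right) = 2815 \left(4 + 1\right) = 2815 \cdot 5 = 14075$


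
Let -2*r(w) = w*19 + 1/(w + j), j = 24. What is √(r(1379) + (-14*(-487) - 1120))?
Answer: 2*I*√3642787081/1403 ≈ 86.038*I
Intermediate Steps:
r(w) = -19*w/2 - 1/(2*(24 + w)) (r(w) = -(w*19 + 1/(w + 24))/2 = -(19*w + 1/(24 + w))/2 = -(1/(24 + w) + 19*w)/2 = -19*w/2 - 1/(2*(24 + w)))
√(r(1379) + (-14*(-487) - 1120)) = √((-1 - 456*1379 - 19*1379²)/(2*(24 + 1379)) + (-14*(-487) - 1120)) = √((½)*(-1 - 628824 - 19*1901641)/1403 + (6818 - 1120)) = √((½)*(1/1403)*(-1 - 628824 - 36131179) + 5698) = √((½)*(1/1403)*(-36760004) + 5698) = √(-18380002/1403 + 5698) = √(-10385708/1403) = 2*I*√3642787081/1403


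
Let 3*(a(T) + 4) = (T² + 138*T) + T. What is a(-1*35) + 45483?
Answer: 132797/3 ≈ 44266.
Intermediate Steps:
a(T) = -4 + T²/3 + 139*T/3 (a(T) = -4 + ((T² + 138*T) + T)/3 = -4 + (T² + 139*T)/3 = -4 + (T²/3 + 139*T/3) = -4 + T²/3 + 139*T/3)
a(-1*35) + 45483 = (-4 + (-1*35)²/3 + 139*(-1*35)/3) + 45483 = (-4 + (⅓)*(-35)² + (139/3)*(-35)) + 45483 = (-4 + (⅓)*1225 - 4865/3) + 45483 = (-4 + 1225/3 - 4865/3) + 45483 = -3652/3 + 45483 = 132797/3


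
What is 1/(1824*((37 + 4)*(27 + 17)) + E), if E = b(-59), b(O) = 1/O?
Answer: 59/194139263 ≈ 3.0391e-7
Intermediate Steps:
E = -1/59 (E = 1/(-59) = -1/59 ≈ -0.016949)
1/(1824*((37 + 4)*(27 + 17)) + E) = 1/(1824*((37 + 4)*(27 + 17)) - 1/59) = 1/(1824*(41*44) - 1/59) = 1/(1824*1804 - 1/59) = 1/(3290496 - 1/59) = 1/(194139263/59) = 59/194139263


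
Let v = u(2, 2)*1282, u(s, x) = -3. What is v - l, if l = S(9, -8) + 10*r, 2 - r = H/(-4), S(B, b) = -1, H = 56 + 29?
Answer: -8155/2 ≈ -4077.5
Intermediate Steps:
H = 85
v = -3846 (v = -3*1282 = -3846)
r = 93/4 (r = 2 - 85/(-4) = 2 - 85*(-1)/4 = 2 - 1*(-85/4) = 2 + 85/4 = 93/4 ≈ 23.250)
l = 463/2 (l = -1 + 10*(93/4) = -1 + 465/2 = 463/2 ≈ 231.50)
v - l = -3846 - 1*463/2 = -3846 - 463/2 = -8155/2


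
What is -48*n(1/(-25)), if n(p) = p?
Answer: 48/25 ≈ 1.9200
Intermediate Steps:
-48*n(1/(-25)) = -48/(-25) = -48*(-1/25) = 48/25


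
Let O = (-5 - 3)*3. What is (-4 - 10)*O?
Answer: 336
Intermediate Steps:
O = -24 (O = -8*3 = -24)
(-4 - 10)*O = (-4 - 10)*(-24) = -14*(-24) = 336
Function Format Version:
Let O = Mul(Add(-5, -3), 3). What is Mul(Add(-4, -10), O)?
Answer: 336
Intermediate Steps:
O = -24 (O = Mul(-8, 3) = -24)
Mul(Add(-4, -10), O) = Mul(Add(-4, -10), -24) = Mul(-14, -24) = 336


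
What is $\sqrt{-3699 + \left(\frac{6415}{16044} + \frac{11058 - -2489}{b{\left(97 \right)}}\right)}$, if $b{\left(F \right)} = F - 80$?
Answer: $\frac{i \sqrt{53965764427323}}{136374} \approx 53.868 i$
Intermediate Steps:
$b{\left(F \right)} = -80 + F$ ($b{\left(F \right)} = F - 80 = -80 + F$)
$\sqrt{-3699 + \left(\frac{6415}{16044} + \frac{11058 - -2489}{b{\left(97 \right)}}\right)} = \sqrt{-3699 + \left(\frac{6415}{16044} + \frac{11058 - -2489}{-80 + 97}\right)} = \sqrt{-3699 + \left(6415 \cdot \frac{1}{16044} + \frac{11058 + 2489}{17}\right)} = \sqrt{-3699 + \left(\frac{6415}{16044} + 13547 \cdot \frac{1}{17}\right)} = \sqrt{-3699 + \left(\frac{6415}{16044} + \frac{13547}{17}\right)} = \sqrt{-3699 + \frac{217457123}{272748}} = \sqrt{- \frac{791437729}{272748}} = \frac{i \sqrt{53965764427323}}{136374}$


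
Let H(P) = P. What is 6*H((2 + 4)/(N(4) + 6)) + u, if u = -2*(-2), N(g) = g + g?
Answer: 46/7 ≈ 6.5714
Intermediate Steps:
N(g) = 2*g
u = 4
6*H((2 + 4)/(N(4) + 6)) + u = 6*((2 + 4)/(2*4 + 6)) + 4 = 6*(6/(8 + 6)) + 4 = 6*(6/14) + 4 = 6*(6*(1/14)) + 4 = 6*(3/7) + 4 = 18/7 + 4 = 46/7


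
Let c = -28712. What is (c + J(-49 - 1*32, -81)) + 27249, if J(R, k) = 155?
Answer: -1308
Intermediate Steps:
(c + J(-49 - 1*32, -81)) + 27249 = (-28712 + 155) + 27249 = -28557 + 27249 = -1308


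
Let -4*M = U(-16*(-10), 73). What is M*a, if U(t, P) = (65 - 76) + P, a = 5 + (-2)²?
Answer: -279/2 ≈ -139.50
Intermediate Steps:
a = 9 (a = 5 + 4 = 9)
U(t, P) = -11 + P
M = -31/2 (M = -(-11 + 73)/4 = -¼*62 = -31/2 ≈ -15.500)
M*a = -31/2*9 = -279/2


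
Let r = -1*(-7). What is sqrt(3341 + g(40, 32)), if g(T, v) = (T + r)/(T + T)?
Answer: 3*sqrt(148515)/20 ≈ 57.806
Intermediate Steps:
r = 7
g(T, v) = (7 + T)/(2*T) (g(T, v) = (T + 7)/(T + T) = (7 + T)/((2*T)) = (7 + T)*(1/(2*T)) = (7 + T)/(2*T))
sqrt(3341 + g(40, 32)) = sqrt(3341 + (1/2)*(7 + 40)/40) = sqrt(3341 + (1/2)*(1/40)*47) = sqrt(3341 + 47/80) = sqrt(267327/80) = 3*sqrt(148515)/20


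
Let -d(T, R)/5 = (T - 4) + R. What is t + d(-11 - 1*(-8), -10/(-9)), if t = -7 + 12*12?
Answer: 1498/9 ≈ 166.44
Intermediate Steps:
d(T, R) = 20 - 5*R - 5*T (d(T, R) = -5*((T - 4) + R) = -5*((-4 + T) + R) = -5*(-4 + R + T) = 20 - 5*R - 5*T)
t = 137 (t = -7 + 144 = 137)
t + d(-11 - 1*(-8), -10/(-9)) = 137 + (20 - (-50)/(-9) - 5*(-11 - 1*(-8))) = 137 + (20 - (-50)*(-1)/9 - 5*(-11 + 8)) = 137 + (20 - 5*10/9 - 5*(-3)) = 137 + (20 - 50/9 + 15) = 137 + 265/9 = 1498/9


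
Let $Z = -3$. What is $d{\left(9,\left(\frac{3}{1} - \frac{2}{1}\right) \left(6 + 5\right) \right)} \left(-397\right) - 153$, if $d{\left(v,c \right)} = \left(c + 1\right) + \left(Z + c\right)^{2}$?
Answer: $-30325$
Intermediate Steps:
$d{\left(v,c \right)} = 1 + c + \left(-3 + c\right)^{2}$ ($d{\left(v,c \right)} = \left(c + 1\right) + \left(-3 + c\right)^{2} = \left(1 + c\right) + \left(-3 + c\right)^{2} = 1 + c + \left(-3 + c\right)^{2}$)
$d{\left(9,\left(\frac{3}{1} - \frac{2}{1}\right) \left(6 + 5\right) \right)} \left(-397\right) - 153 = \left(1 + \left(\frac{3}{1} - \frac{2}{1}\right) \left(6 + 5\right) + \left(-3 + \left(\frac{3}{1} - \frac{2}{1}\right) \left(6 + 5\right)\right)^{2}\right) \left(-397\right) - 153 = \left(1 + \left(3 \cdot 1 - 2\right) 11 + \left(-3 + \left(3 \cdot 1 - 2\right) 11\right)^{2}\right) \left(-397\right) - 153 = \left(1 + \left(3 - 2\right) 11 + \left(-3 + \left(3 - 2\right) 11\right)^{2}\right) \left(-397\right) - 153 = \left(1 + 1 \cdot 11 + \left(-3 + 1 \cdot 11\right)^{2}\right) \left(-397\right) - 153 = \left(1 + 11 + \left(-3 + 11\right)^{2}\right) \left(-397\right) - 153 = \left(1 + 11 + 8^{2}\right) \left(-397\right) - 153 = \left(1 + 11 + 64\right) \left(-397\right) - 153 = 76 \left(-397\right) - 153 = -30172 - 153 = -30325$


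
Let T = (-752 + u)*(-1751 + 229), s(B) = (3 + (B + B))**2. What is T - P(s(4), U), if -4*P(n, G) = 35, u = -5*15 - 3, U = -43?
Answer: 5053075/4 ≈ 1.2633e+6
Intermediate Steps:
s(B) = (3 + 2*B)**2
u = -78 (u = -75 - 3 = -78)
P(n, G) = -35/4 (P(n, G) = -1/4*35 = -35/4)
T = 1263260 (T = (-752 - 78)*(-1751 + 229) = -830*(-1522) = 1263260)
T - P(s(4), U) = 1263260 - 1*(-35/4) = 1263260 + 35/4 = 5053075/4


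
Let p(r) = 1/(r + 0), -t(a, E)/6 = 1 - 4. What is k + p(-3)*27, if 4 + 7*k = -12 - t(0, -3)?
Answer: -97/7 ≈ -13.857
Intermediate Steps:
t(a, E) = 18 (t(a, E) = -6*(1 - 4) = -6*(-3) = 18)
p(r) = 1/r
k = -34/7 (k = -4/7 + (-12 - 1*18)/7 = -4/7 + (-12 - 18)/7 = -4/7 + (1/7)*(-30) = -4/7 - 30/7 = -34/7 ≈ -4.8571)
k + p(-3)*27 = -34/7 + 27/(-3) = -34/7 - 1/3*27 = -34/7 - 9 = -97/7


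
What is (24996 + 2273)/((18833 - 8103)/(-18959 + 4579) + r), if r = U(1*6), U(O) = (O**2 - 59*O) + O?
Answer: -39212822/449729 ≈ -87.192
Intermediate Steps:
U(O) = O**2 - 58*O
r = -312 (r = (1*6)*(-58 + 1*6) = 6*(-58 + 6) = 6*(-52) = -312)
(24996 + 2273)/((18833 - 8103)/(-18959 + 4579) + r) = (24996 + 2273)/((18833 - 8103)/(-18959 + 4579) - 312) = 27269/(10730/(-14380) - 312) = 27269/(10730*(-1/14380) - 312) = 27269/(-1073/1438 - 312) = 27269/(-449729/1438) = 27269*(-1438/449729) = -39212822/449729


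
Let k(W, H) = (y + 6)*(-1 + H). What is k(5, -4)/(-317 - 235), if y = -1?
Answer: 25/552 ≈ 0.045290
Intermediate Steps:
k(W, H) = -5 + 5*H (k(W, H) = (-1 + 6)*(-1 + H) = 5*(-1 + H) = -5 + 5*H)
k(5, -4)/(-317 - 235) = (-5 + 5*(-4))/(-317 - 235) = (-5 - 20)/(-552) = -25*(-1/552) = 25/552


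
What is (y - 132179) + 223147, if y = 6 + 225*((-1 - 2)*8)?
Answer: 85574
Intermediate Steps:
y = -5394 (y = 6 + 225*(-3*8) = 6 + 225*(-24) = 6 - 5400 = -5394)
(y - 132179) + 223147 = (-5394 - 132179) + 223147 = -137573 + 223147 = 85574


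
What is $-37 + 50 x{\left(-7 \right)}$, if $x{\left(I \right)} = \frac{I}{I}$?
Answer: $13$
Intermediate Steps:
$x{\left(I \right)} = 1$
$-37 + 50 x{\left(-7 \right)} = -37 + 50 \cdot 1 = -37 + 50 = 13$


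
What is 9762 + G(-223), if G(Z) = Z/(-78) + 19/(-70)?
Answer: 13328662/1365 ≈ 9764.6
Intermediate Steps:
G(Z) = -19/70 - Z/78 (G(Z) = Z*(-1/78) + 19*(-1/70) = -Z/78 - 19/70 = -19/70 - Z/78)
9762 + G(-223) = 9762 + (-19/70 - 1/78*(-223)) = 9762 + (-19/70 + 223/78) = 9762 + 3532/1365 = 13328662/1365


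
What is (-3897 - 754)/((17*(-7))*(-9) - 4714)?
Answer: 4651/3643 ≈ 1.2767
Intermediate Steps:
(-3897 - 754)/((17*(-7))*(-9) - 4714) = -4651/(-119*(-9) - 4714) = -4651/(1071 - 4714) = -4651/(-3643) = -4651*(-1/3643) = 4651/3643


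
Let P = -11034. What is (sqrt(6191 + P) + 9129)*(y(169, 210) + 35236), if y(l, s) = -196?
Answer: 319880160 + 35040*I*sqrt(4843) ≈ 3.1988e+8 + 2.4385e+6*I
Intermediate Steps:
(sqrt(6191 + P) + 9129)*(y(169, 210) + 35236) = (sqrt(6191 - 11034) + 9129)*(-196 + 35236) = (sqrt(-4843) + 9129)*35040 = (I*sqrt(4843) + 9129)*35040 = (9129 + I*sqrt(4843))*35040 = 319880160 + 35040*I*sqrt(4843)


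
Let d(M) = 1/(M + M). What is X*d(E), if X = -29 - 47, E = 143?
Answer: -38/143 ≈ -0.26573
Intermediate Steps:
X = -76
d(M) = 1/(2*M)
X*d(E) = -38/143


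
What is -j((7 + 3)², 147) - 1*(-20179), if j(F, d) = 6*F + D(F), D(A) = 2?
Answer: 19577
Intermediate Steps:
j(F, d) = 2 + 6*F (j(F, d) = 6*F + 2 = 2 + 6*F)
-j((7 + 3)², 147) - 1*(-20179) = -(2 + 6*(7 + 3)²) - 1*(-20179) = -(2 + 6*10²) + 20179 = -(2 + 6*100) + 20179 = -(2 + 600) + 20179 = -1*602 + 20179 = -602 + 20179 = 19577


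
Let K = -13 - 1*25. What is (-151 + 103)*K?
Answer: 1824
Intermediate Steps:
K = -38 (K = -13 - 25 = -38)
(-151 + 103)*K = (-151 + 103)*(-38) = -48*(-38) = 1824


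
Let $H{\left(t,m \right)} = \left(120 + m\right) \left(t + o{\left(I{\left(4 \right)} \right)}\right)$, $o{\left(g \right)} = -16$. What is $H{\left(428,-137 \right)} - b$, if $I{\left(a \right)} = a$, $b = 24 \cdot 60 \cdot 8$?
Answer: $-18524$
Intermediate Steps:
$b = 11520$ ($b = 1440 \cdot 8 = 11520$)
$H{\left(t,m \right)} = \left(-16 + t\right) \left(120 + m\right)$ ($H{\left(t,m \right)} = \left(120 + m\right) \left(t - 16\right) = \left(120 + m\right) \left(-16 + t\right) = \left(-16 + t\right) \left(120 + m\right)$)
$H{\left(428,-137 \right)} - b = \left(-1920 - -2192 + 120 \cdot 428 - 58636\right) - 11520 = \left(-1920 + 2192 + 51360 - 58636\right) - 11520 = -7004 - 11520 = -18524$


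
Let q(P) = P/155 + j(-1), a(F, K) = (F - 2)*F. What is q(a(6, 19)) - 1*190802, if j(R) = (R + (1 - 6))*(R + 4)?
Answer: -29577076/155 ≈ -1.9082e+5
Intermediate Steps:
a(F, K) = F*(-2 + F) (a(F, K) = (-2 + F)*F = F*(-2 + F))
j(R) = (-5 + R)*(4 + R) (j(R) = (R - 5)*(4 + R) = (-5 + R)*(4 + R))
q(P) = -18 + P/155 (q(P) = P/155 + (-20 + (-1)**2 - 1*(-1)) = P*(1/155) + (-20 + 1 + 1) = P/155 - 18 = -18 + P/155)
q(a(6, 19)) - 1*190802 = (-18 + (6*(-2 + 6))/155) - 1*190802 = (-18 + (6*4)/155) - 190802 = (-18 + (1/155)*24) - 190802 = (-18 + 24/155) - 190802 = -2766/155 - 190802 = -29577076/155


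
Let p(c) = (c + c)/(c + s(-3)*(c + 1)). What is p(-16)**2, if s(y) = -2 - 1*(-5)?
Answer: 1024/3721 ≈ 0.27519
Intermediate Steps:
s(y) = 3 (s(y) = -2 + 5 = 3)
p(c) = 2*c/(3 + 4*c) (p(c) = (c + c)/(c + 3*(c + 1)) = (2*c)/(c + 3*(1 + c)) = (2*c)/(c + (3 + 3*c)) = (2*c)/(3 + 4*c) = 2*c/(3 + 4*c))
p(-16)**2 = (2*(-16)/(3 + 4*(-16)))**2 = (2*(-16)/(3 - 64))**2 = (2*(-16)/(-61))**2 = (2*(-16)*(-1/61))**2 = (32/61)**2 = 1024/3721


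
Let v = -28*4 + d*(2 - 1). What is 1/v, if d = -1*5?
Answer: -1/117 ≈ -0.0085470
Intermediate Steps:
d = -5
v = -117 (v = -28*4 - 5*(2 - 1) = -112 - 5*1 = -112 - 5 = -117)
1/v = 1/(-117) = -1/117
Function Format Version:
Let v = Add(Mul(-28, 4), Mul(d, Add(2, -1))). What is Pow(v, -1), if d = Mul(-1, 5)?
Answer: Rational(-1, 117) ≈ -0.0085470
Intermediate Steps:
d = -5
v = -117 (v = Add(Mul(-28, 4), Mul(-5, Add(2, -1))) = Add(-112, Mul(-5, 1)) = Add(-112, -5) = -117)
Pow(v, -1) = Pow(-117, -1) = Rational(-1, 117)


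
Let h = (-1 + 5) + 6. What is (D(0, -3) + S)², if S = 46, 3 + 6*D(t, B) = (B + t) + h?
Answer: 19600/9 ≈ 2177.8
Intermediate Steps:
h = 10 (h = 4 + 6 = 10)
D(t, B) = 7/6 + B/6 + t/6 (D(t, B) = -½ + ((B + t) + 10)/6 = -½ + (10 + B + t)/6 = -½ + (5/3 + B/6 + t/6) = 7/6 + B/6 + t/6)
(D(0, -3) + S)² = ((7/6 + (⅙)*(-3) + (⅙)*0) + 46)² = ((7/6 - ½ + 0) + 46)² = (⅔ + 46)² = (140/3)² = 19600/9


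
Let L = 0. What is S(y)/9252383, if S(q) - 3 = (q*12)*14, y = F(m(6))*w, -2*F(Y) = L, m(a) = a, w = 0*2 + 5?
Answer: 3/9252383 ≈ 3.2424e-7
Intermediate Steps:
w = 5 (w = 0 + 5 = 5)
F(Y) = 0 (F(Y) = -½*0 = 0)
y = 0 (y = 0*5 = 0)
S(q) = 3 + 168*q (S(q) = 3 + (q*12)*14 = 3 + (12*q)*14 = 3 + 168*q)
S(y)/9252383 = (3 + 168*0)/9252383 = (3 + 0)*(1/9252383) = 3*(1/9252383) = 3/9252383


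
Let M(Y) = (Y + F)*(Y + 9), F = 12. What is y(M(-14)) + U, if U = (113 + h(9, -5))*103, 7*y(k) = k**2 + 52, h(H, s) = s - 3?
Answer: 75857/7 ≈ 10837.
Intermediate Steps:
M(Y) = (9 + Y)*(12 + Y) (M(Y) = (Y + 12)*(Y + 9) = (12 + Y)*(9 + Y) = (9 + Y)*(12 + Y))
h(H, s) = -3 + s
y(k) = 52/7 + k**2/7 (y(k) = (k**2 + 52)/7 = (52 + k**2)/7 = 52/7 + k**2/7)
U = 10815 (U = (113 + (-3 - 5))*103 = (113 - 8)*103 = 105*103 = 10815)
y(M(-14)) + U = (52/7 + (108 + (-14)**2 + 21*(-14))**2/7) + 10815 = (52/7 + (108 + 196 - 294)**2/7) + 10815 = (52/7 + (1/7)*10**2) + 10815 = (52/7 + (1/7)*100) + 10815 = (52/7 + 100/7) + 10815 = 152/7 + 10815 = 75857/7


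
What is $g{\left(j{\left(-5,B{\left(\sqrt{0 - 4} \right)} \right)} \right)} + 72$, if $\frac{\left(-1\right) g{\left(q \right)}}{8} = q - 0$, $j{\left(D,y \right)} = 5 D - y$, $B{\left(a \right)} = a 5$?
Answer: $272 + 80 i \approx 272.0 + 80.0 i$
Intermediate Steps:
$B{\left(a \right)} = 5 a$
$j{\left(D,y \right)} = - y + 5 D$
$g{\left(q \right)} = - 8 q$ ($g{\left(q \right)} = - 8 \left(q - 0\right) = - 8 \left(q + 0\right) = - 8 q$)
$g{\left(j{\left(-5,B{\left(\sqrt{0 - 4} \right)} \right)} \right)} + 72 = - 8 \left(- 5 \sqrt{0 - 4} + 5 \left(-5\right)\right) + 72 = - 8 \left(- 5 \sqrt{-4} - 25\right) + 72 = - 8 \left(- 5 \cdot 2 i - 25\right) + 72 = - 8 \left(- 10 i - 25\right) + 72 = - 8 \left(-25 - 10 i\right) + 72 = \left(200 + 80 i\right) + 72 = 272 + 80 i$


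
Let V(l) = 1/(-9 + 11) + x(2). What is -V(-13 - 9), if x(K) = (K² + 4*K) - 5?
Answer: -15/2 ≈ -7.5000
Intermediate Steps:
x(K) = -5 + K² + 4*K
V(l) = 15/2 (V(l) = 1/(-9 + 11) + (-5 + 2² + 4*2) = 1/2 + (-5 + 4 + 8) = ½ + 7 = 15/2)
-V(-13 - 9) = -1*15/2 = -15/2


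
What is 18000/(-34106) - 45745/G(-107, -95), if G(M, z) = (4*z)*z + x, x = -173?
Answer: -1103432485/612663131 ≈ -1.8010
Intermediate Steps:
G(M, z) = -173 + 4*z² (G(M, z) = (4*z)*z - 173 = 4*z² - 173 = -173 + 4*z²)
18000/(-34106) - 45745/G(-107, -95) = 18000/(-34106) - 45745/(-173 + 4*(-95)²) = 18000*(-1/34106) - 45745/(-173 + 4*9025) = -9000/17053 - 45745/(-173 + 36100) = -9000/17053 - 45745/35927 = -1103432485/612663131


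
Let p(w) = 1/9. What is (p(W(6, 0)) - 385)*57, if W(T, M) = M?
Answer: -65816/3 ≈ -21939.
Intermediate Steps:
p(w) = ⅑
(p(W(6, 0)) - 385)*57 = (⅑ - 385)*57 = -3464/9*57 = -65816/3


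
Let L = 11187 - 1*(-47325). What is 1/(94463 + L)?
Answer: 1/152975 ≈ 6.5370e-6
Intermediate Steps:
L = 58512 (L = 11187 + 47325 = 58512)
1/(94463 + L) = 1/(94463 + 58512) = 1/152975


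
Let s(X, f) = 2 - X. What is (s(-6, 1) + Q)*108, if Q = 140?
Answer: 15984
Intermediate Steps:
(s(-6, 1) + Q)*108 = ((2 - 1*(-6)) + 140)*108 = ((2 + 6) + 140)*108 = (8 + 140)*108 = 148*108 = 15984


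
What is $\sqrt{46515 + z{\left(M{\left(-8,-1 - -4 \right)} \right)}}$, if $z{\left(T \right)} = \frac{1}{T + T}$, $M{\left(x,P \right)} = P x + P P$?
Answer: $\frac{\sqrt{41863470}}{30} \approx 215.67$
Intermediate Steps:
$M{\left(x,P \right)} = P^{2} + P x$ ($M{\left(x,P \right)} = P x + P^{2} = P^{2} + P x$)
$z{\left(T \right)} = \frac{1}{2 T}$
$\sqrt{46515 + z{\left(M{\left(-8,-1 - -4 \right)} \right)}} = \sqrt{46515 + \frac{1}{2 \left(-1 - -4\right) \left(\left(-1 - -4\right) - 8\right)}} = \sqrt{46515 + \frac{1}{2 \left(-1 + 4\right) \left(\left(-1 + 4\right) - 8\right)}} = \sqrt{46515 + \frac{1}{2 \cdot 3 \left(3 - 8\right)}} = \sqrt{46515 + \frac{1}{2 \cdot 3 \left(-5\right)}} = \sqrt{46515 + \frac{1}{2 \left(-15\right)}} = \sqrt{46515 + \frac{1}{2} \left(- \frac{1}{15}\right)} = \sqrt{46515 - \frac{1}{30}} = \sqrt{\frac{1395449}{30}} = \frac{\sqrt{41863470}}{30}$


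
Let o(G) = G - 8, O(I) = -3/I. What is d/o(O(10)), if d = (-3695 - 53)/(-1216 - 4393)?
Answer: -37480/465547 ≈ -0.080507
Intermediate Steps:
o(G) = -8 + G
d = 3748/5609 (d = -3748/(-5609) = -3748*(-1/5609) = 3748/5609 ≈ 0.66821)
d/o(O(10)) = 3748/(5609*(-8 - 3/10)) = 3748/(5609*(-83/10)) = (3748/5609)*(-10/83) = -37480/465547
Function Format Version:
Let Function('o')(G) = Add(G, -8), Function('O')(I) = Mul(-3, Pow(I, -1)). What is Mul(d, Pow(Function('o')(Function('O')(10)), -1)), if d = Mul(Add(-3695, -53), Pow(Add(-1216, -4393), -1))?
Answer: Rational(-37480, 465547) ≈ -0.080507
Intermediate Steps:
Function('o')(G) = Add(-8, G)
d = Rational(3748, 5609) (d = Mul(-3748, Pow(-5609, -1)) = Mul(-3748, Rational(-1, 5609)) = Rational(3748, 5609) ≈ 0.66821)
Mul(d, Pow(Function('o')(Function('O')(10)), -1)) = Mul(Rational(3748, 5609), Pow(Add(-8, Mul(-3, Pow(10, -1))), -1)) = Mul(Rational(3748, 5609), Pow(Add(-8, Mul(-3, Rational(1, 10))), -1)) = Mul(Rational(3748, 5609), Pow(Add(-8, Rational(-3, 10)), -1)) = Mul(Rational(3748, 5609), Pow(Rational(-83, 10), -1)) = Mul(Rational(3748, 5609), Rational(-10, 83)) = Rational(-37480, 465547)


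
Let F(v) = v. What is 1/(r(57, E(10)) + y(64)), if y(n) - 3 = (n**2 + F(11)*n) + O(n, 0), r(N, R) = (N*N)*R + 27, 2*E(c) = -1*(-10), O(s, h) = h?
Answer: 1/21075 ≈ 4.7450e-5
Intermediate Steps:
E(c) = 5 (E(c) = (-1*(-10))/2 = (1/2)*10 = 5)
r(N, R) = 27 + R*N**2 (r(N, R) = N**2*R + 27 = R*N**2 + 27 = 27 + R*N**2)
y(n) = 3 + n**2 + 11*n (y(n) = 3 + ((n**2 + 11*n) + 0) = 3 + (n**2 + 11*n) = 3 + n**2 + 11*n)
1/(r(57, E(10)) + y(64)) = 1/((27 + 5*57**2) + (3 + 64**2 + 11*64)) = 1/((27 + 5*3249) + (3 + 4096 + 704)) = 1/((27 + 16245) + 4803) = 1/(16272 + 4803) = 1/21075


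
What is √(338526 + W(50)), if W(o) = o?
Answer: 4*√21161 ≈ 581.87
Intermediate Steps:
√(338526 + W(50)) = √(338526 + 50) = √338576 = 4*√21161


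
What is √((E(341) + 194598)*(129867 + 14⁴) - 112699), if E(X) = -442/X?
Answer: 3*√423097519538001/341 ≈ 1.8096e+5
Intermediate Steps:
√((E(341) + 194598)*(129867 + 14⁴) - 112699) = √((-442/341 + 194598)*(129867 + 14⁴) - 112699) = √((-442*1/341 + 194598)*(129867 + 38416) - 112699) = √((-442/341 + 194598)*168283 - 112699) = √((66357476/341)*168283 - 112699) = √(11166835133708/341 - 112699) = √(11166796703349/341) = 3*√423097519538001/341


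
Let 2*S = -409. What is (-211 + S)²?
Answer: 690561/4 ≈ 1.7264e+5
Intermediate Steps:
S = -409/2 (S = (½)*(-409) = -409/2 ≈ -204.50)
(-211 + S)² = (-211 - 409/2)² = (-831/2)² = 690561/4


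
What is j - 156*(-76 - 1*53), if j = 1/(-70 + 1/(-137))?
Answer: 193009147/9591 ≈ 20124.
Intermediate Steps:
j = -137/9591 (j = 1/(-70 - 1/137) = 1/(-9591/137) = -137/9591 ≈ -0.014284)
j - 156*(-76 - 1*53) = -137/9591 - 156*(-76 - 1*53) = -137/9591 - 156*(-76 - 53) = -137/9591 - 156*(-129) = -137/9591 + 20124 = 193009147/9591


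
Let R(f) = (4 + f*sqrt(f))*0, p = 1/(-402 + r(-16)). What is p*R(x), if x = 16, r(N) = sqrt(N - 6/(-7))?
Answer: 0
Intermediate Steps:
r(N) = sqrt(6/7 + N) (r(N) = sqrt(N - 6*(-1/7)) = sqrt(N + 6/7) = sqrt(6/7 + N))
p = 1/(-402 + I*sqrt(742)/7) (p = 1/(-402 + sqrt(42 + 49*(-16))/7) = 1/(-402 + sqrt(42 - 784)/7) = 1/(-402 + sqrt(-742)/7) = 1/(-402 + (I*sqrt(742))/7) = 1/(-402 + I*sqrt(742)/7) ≈ -0.0024873 - 2.408e-5*I)
R(f) = 0 (R(f) = (4 + f**(3/2))*0 = 0)
p*R(x) = (-1407/565667 - I*sqrt(742)/1131334)*0 = 0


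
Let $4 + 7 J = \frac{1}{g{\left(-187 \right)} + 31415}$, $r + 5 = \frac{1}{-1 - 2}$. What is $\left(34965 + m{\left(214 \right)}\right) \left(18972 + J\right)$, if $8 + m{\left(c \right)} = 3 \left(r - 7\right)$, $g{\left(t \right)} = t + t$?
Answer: $\frac{15994309827880}{24143} \approx 6.6248 \cdot 10^{8}$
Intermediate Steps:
$r = - \frac{16}{3}$ ($r = -5 + \frac{1}{-1 - 2} = -5 + \frac{1}{-3} = -5 - \frac{1}{3} = - \frac{16}{3} \approx -5.3333$)
$g{\left(t \right)} = 2 t$
$J = - \frac{124163}{217287}$ ($J = - \frac{4}{7} + \frac{1}{7 \left(2 \left(-187\right) + 31415\right)} = - \frac{4}{7} + \frac{1}{7 \left(-374 + 31415\right)} = - \frac{4}{7} + \frac{1}{7 \cdot 31041} = - \frac{4}{7} + \frac{1}{7} \cdot \frac{1}{31041} = - \frac{4}{7} + \frac{1}{217287} = - \frac{124163}{217287} \approx -0.57142$)
$m{\left(c \right)} = -45$ ($m{\left(c \right)} = -8 + 3 \left(- \frac{16}{3} - 7\right) = -8 + 3 \left(- \frac{37}{3}\right) = -8 - 37 = -45$)
$\left(34965 + m{\left(214 \right)}\right) \left(18972 + J\right) = \left(34965 - 45\right) \left(18972 - \frac{124163}{217287}\right) = 34920 \cdot \frac{4122244801}{217287} = \frac{15994309827880}{24143}$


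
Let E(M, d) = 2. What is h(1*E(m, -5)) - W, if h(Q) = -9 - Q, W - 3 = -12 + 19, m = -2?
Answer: -21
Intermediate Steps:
W = 10 (W = 3 + (-12 + 19) = 3 + 7 = 10)
h(1*E(m, -5)) - W = (-9 - 2) - 1*10 = (-9 - 1*2) - 10 = (-9 - 2) - 10 = -11 - 10 = -21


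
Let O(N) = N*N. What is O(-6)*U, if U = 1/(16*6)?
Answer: 3/8 ≈ 0.37500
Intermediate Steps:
O(N) = N²
U = 1/96 ≈ 0.010417
O(-6)*U = (-6)²*(1/96) = 36*(1/96) = 3/8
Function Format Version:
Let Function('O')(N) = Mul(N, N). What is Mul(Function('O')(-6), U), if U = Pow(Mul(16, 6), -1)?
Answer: Rational(3, 8) ≈ 0.37500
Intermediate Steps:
Function('O')(N) = Pow(N, 2)
U = Rational(1, 96) (U = Pow(96, -1) = Rational(1, 96) ≈ 0.010417)
Mul(Function('O')(-6), U) = Mul(Pow(-6, 2), Rational(1, 96)) = Mul(36, Rational(1, 96)) = Rational(3, 8)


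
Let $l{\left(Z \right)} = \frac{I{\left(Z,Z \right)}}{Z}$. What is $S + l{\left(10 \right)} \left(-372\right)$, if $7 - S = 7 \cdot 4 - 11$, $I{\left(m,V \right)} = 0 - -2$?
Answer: $- \frac{422}{5} \approx -84.4$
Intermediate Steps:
$I{\left(m,V \right)} = 2$ ($I{\left(m,V \right)} = 0 + 2 = 2$)
$S = -10$ ($S = 7 - \left(7 \cdot 4 - 11\right) = 7 - \left(28 - 11\right) = 7 - 17 = -10$)
$l{\left(Z \right)} = \frac{2}{Z}$
$S + l{\left(10 \right)} \left(-372\right) = -10 + \frac{2}{10} \left(-372\right) = -10 + 2 \cdot \frac{1}{10} \left(-372\right) = -10 + \frac{1}{5} \left(-372\right) = -10 - \frac{372}{5} = - \frac{422}{5}$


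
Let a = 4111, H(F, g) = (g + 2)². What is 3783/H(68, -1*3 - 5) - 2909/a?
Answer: 5149063/49332 ≈ 104.38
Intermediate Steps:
H(F, g) = (2 + g)²
3783/H(68, -1*3 - 5) - 2909/a = 3783/((2 + (-1*3 - 5))²) - 2909/4111 = 3783/((2 + (-3 - 5))²) - 2909*1/4111 = 3783/((2 - 8)²) - 2909/4111 = 3783/((-6)²) - 2909/4111 = 3783/36 - 2909/4111 = 3783*(1/36) - 2909/4111 = 1261/12 - 2909/4111 = 5149063/49332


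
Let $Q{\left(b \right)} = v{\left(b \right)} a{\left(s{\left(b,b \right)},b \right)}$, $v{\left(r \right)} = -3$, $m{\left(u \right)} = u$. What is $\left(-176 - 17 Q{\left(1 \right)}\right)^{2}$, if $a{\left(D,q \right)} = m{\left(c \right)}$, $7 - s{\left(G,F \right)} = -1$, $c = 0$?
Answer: $30976$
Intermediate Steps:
$s{\left(G,F \right)} = 8$ ($s{\left(G,F \right)} = 7 - -1 = 7 + 1 = 8$)
$a{\left(D,q \right)} = 0$
$Q{\left(b \right)} = 0$ ($Q{\left(b \right)} = \left(-3\right) 0 = 0$)
$\left(-176 - 17 Q{\left(1 \right)}\right)^{2} = \left(-176 - 0\right)^{2} = \left(-176 + 0\right)^{2} = \left(-176\right)^{2} = 30976$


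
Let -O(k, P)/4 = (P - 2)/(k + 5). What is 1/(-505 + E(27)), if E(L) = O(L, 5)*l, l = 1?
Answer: -8/4043 ≈ -0.0019787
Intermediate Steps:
O(k, P) = -4*(-2 + P)/(5 + k) (O(k, P) = -4*(P - 2)/(k + 5) = -4*(-2 + P)/(5 + k))
E(L) = -12/(5 + L) (E(L) = (4*(2 - 1*5)/(5 + L))*1 = (4*(2 - 5)/(5 + L))*1 = (4*(-3)/(5 + L))*1 = -12/(5 + L)*1 = -12/(5 + L))
1/(-505 + E(27)) = 1/(-505 - 12/(5 + 27)) = 1/(-505 - 12/32) = 1/(-505 - 12*1/32) = 1/(-505 - 3/8) = 1/(-4043/8) = -8/4043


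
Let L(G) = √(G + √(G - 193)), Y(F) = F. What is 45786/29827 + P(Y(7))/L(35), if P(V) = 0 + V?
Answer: 45786/29827 + 7/√(35 + I*√158) ≈ 2.6659 - 0.19691*I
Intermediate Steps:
P(V) = V
L(G) = √(G + √(-193 + G))
45786/29827 + P(Y(7))/L(35) = 45786/29827 + 7/(√(35 + √(-193 + 35))) = 45786*(1/29827) + 7/(√(35 + √(-158))) = 45786/29827 + 7/(√(35 + I*√158)) = 45786/29827 + 7/√(35 + I*√158)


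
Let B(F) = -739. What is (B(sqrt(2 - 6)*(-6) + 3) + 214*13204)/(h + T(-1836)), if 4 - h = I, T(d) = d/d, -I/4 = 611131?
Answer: 941639/814843 ≈ 1.1556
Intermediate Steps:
I = -2444524 (I = -4*611131 = -2444524)
T(d) = 1
h = 2444528 (h = 4 - 1*(-2444524) = 4 + 2444524 = 2444528)
(B(sqrt(2 - 6)*(-6) + 3) + 214*13204)/(h + T(-1836)) = (-739 + 214*13204)/(2444528 + 1) = (-739 + 2825656)/2444529 = 2824917*(1/2444529) = 941639/814843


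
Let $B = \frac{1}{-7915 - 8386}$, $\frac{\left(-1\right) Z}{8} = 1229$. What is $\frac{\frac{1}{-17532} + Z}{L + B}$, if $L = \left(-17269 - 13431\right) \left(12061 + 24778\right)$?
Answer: $\frac{2809878762125}{323215305096081132} \approx 8.6935 \cdot 10^{-6}$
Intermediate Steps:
$Z = -9832$ ($Z = \left(-8\right) 1229 = -9832$)
$L = -1130957300$ ($L = \left(-30700\right) 36839 = -1130957300$)
$B = - \frac{1}{16301}$ ($B = \frac{1}{-16301} = - \frac{1}{16301} \approx -6.1346 \cdot 10^{-5}$)
$\frac{\frac{1}{-17532} + Z}{L + B} = \frac{\frac{1}{-17532} - 9832}{-1130957300 - \frac{1}{16301}} = \frac{- \frac{1}{17532} - 9832}{- \frac{18435734947301}{16301}} = \left(- \frac{172374625}{17532}\right) \left(- \frac{16301}{18435734947301}\right) = \frac{2809878762125}{323215305096081132}$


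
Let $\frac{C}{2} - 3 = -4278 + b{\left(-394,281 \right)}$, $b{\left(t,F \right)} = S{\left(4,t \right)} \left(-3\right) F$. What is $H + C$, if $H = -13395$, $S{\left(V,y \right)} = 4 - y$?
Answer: $-692973$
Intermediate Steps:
$b{\left(t,F \right)} = F \left(-12 + 3 t\right)$ ($b{\left(t,F \right)} = \left(4 - t\right) \left(-3\right) F = \left(-12 + 3 t\right) F = F \left(-12 + 3 t\right)$)
$C = -679578$ ($C = 6 + 2 \left(-4278 + 3 \cdot 281 \left(-4 - 394\right)\right) = 6 + 2 \left(-4278 + 3 \cdot 281 \left(-398\right)\right) = 6 + 2 \left(-4278 - 335514\right) = 6 + 2 \left(-339792\right) = 6 - 679584 = -679578$)
$H + C = -13395 - 679578 = -692973$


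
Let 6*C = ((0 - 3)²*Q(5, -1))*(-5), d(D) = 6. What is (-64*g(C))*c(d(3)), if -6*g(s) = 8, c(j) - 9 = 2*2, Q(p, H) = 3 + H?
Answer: 3328/3 ≈ 1109.3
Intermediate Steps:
c(j) = 13 (c(j) = 9 + 2*2 = 9 + 4 = 13)
C = -15 (C = (((0 - 3)²*(3 - 1))*(-5))/6 = (((-3)²*2)*(-5))/6 = ((9*2)*(-5))/6 = (18*(-5))/6 = (⅙)*(-90) = -15)
g(s) = -4/3 (g(s) = -⅙*8 = -4/3)
(-64*g(C))*c(d(3)) = -64*(-4/3)*13 = (256/3)*13 = 3328/3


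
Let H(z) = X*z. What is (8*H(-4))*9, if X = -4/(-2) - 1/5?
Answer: -2592/5 ≈ -518.40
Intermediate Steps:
X = 9/5 (X = -4*(-½) - 1*⅕ = 2 - ⅕ = 9/5 ≈ 1.8000)
H(z) = 9*z/5
(8*H(-4))*9 = (8*((9/5)*(-4)))*9 = (8*(-36/5))*9 = -288/5*9 = -2592/5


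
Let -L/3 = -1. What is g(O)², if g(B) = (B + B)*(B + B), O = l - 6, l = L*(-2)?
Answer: 331776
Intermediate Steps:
L = 3 (L = -3*(-1) = 3)
l = -6 (l = 3*(-2) = -6)
O = -12 (O = -6 - 6 = -12)
g(B) = 4*B² (g(B) = (2*B)*(2*B) = 4*B²)
g(O)² = (4*(-12)²)² = (4*144)² = 576² = 331776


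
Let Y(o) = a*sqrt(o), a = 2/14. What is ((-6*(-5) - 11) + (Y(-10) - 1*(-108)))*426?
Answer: 54102 + 426*I*sqrt(10)/7 ≈ 54102.0 + 192.45*I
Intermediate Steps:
a = 1/7 (a = 2*(1/14) = 1/7 ≈ 0.14286)
Y(o) = sqrt(o)/7
((-6*(-5) - 11) + (Y(-10) - 1*(-108)))*426 = ((-6*(-5) - 11) + (sqrt(-10)/7 - 1*(-108)))*426 = ((30 - 11) + ((I*sqrt(10))/7 + 108))*426 = (19 + (I*sqrt(10)/7 + 108))*426 = (19 + (108 + I*sqrt(10)/7))*426 = (127 + I*sqrt(10)/7)*426 = 54102 + 426*I*sqrt(10)/7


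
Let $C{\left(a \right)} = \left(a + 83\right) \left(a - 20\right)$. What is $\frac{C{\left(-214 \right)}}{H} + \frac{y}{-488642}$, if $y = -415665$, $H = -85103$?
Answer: $\frac{20395506627}{41584900126} \approx 0.49045$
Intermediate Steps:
$C{\left(a \right)} = \left(-20 + a\right) \left(83 + a\right)$ ($C{\left(a \right)} = \left(83 + a\right) \left(-20 + a\right) = \left(-20 + a\right) \left(83 + a\right)$)
$\frac{C{\left(-214 \right)}}{H} + \frac{y}{-488642} = \frac{-1660 + \left(-214\right)^{2} + 63 \left(-214\right)}{-85103} - \frac{415665}{-488642} = \left(-1660 + 45796 - 13482\right) \left(- \frac{1}{85103}\right) - - \frac{415665}{488642} = 30654 \left(- \frac{1}{85103}\right) + \frac{415665}{488642} = - \frac{30654}{85103} + \frac{415665}{488642} = \frac{20395506627}{41584900126}$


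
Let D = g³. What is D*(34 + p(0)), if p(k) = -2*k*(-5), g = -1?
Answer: -34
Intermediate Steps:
p(k) = 10*k
D = -1 (D = (-1)³ = -1)
D*(34 + p(0)) = -(34 + 10*0) = -(34 + 0) = -1*34 = -34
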